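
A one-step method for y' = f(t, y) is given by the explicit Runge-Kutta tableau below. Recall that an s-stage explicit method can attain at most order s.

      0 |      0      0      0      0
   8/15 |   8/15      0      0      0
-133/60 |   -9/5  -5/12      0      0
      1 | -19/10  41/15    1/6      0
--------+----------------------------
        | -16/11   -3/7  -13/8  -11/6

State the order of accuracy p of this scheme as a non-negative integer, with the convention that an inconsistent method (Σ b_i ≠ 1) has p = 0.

0

b = (-16/11, -3/7, -13/8, -11/6)
c = (0, 8/15, -133/60, 1)
Ac = (0, 0, -2/9, 653/600)
Σ b_i: (-16/11)·1 + (-3/7)·1 + (-13/8)·1 + (-11/6)·1 = -9871/1848 ≠ 1 ⇒ order 0.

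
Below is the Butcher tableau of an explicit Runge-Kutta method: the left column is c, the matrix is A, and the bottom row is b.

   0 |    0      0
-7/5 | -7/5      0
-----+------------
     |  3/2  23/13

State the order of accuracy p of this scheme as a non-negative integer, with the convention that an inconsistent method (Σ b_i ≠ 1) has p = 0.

b = (3/2, 23/13)
c = (0, -7/5)
Σ b_i: 3/2·1 + 23/13·1 = 85/26 ≠ 1 ⇒ order 0.

0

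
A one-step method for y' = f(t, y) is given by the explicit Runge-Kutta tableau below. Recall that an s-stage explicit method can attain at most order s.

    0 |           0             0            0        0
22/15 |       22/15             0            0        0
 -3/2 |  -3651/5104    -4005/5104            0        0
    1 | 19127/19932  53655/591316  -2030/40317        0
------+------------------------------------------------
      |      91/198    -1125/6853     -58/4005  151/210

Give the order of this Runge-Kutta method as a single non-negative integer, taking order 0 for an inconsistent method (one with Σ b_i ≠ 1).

b = (91/198, -1125/6853, -58/4005, 151/210)
c = (0, 22/15, -3/2, 1)
Ac = (0, 0, -267/232, 63/302)
Σ b_i: 91/198·1 + (-1125/6853)·1 + (-58/4005)·1 + 151/210·1 = 1 ✓
b·c: (-1125/6853)·22/15 + (-58/4005)·(-3/2) + 151/210·1 = 1/2 ✓
b·c²: (-1125/6853)·484/225 + (-58/4005)·9/4 + 151/210·1 = 1/3 ✓
b·Ac: (-58/4005)·(-267/232) + 151/210·63/302 = 1/6 ✓
b·c³: (-1125/6853)·10648/3375 + (-58/4005)·(-27/8) + 151/210·1 = 1/4 ✓
b·(c∘Ac): (-58/4005)·801/464 + 151/210·63/302 = 1/8 ✓
b·Ac²: (-58/4005)·(-979/580) + 151/210·371/4530 = 1/12 ✓
b·A²c: 151/210·35/604 = 1/24 ✓; 4 stages ⇒ order 4.

4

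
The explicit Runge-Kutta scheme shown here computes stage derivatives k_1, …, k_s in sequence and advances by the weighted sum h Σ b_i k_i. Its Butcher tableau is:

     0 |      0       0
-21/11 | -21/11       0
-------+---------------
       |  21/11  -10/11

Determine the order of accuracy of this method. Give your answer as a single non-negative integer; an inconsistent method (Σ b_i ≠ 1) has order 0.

1

b = (21/11, -10/11)
c = (0, -21/11)
Σ b_i: 21/11·1 + (-10/11)·1 = 1 ✓
b·c: (-10/11)·(-21/11) = 210/121 ≠ 1/2 ⇒ order 1.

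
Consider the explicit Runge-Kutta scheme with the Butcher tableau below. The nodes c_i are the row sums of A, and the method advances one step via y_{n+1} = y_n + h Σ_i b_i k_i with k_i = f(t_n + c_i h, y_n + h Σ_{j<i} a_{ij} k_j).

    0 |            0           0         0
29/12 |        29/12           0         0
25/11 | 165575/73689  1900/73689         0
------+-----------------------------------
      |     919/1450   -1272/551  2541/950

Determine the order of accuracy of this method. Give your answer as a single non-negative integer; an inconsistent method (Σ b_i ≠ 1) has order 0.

3

b = (919/1450, -1272/551, 2541/950)
c = (0, 29/12, 25/11)
Ac = (0, 0, 475/7623)
Σ b_i: 919/1450·1 + (-1272/551)·1 + 2541/950·1 = 1 ✓
b·c: (-1272/551)·29/12 + 2541/950·25/11 = 1/2 ✓
b·c²: (-1272/551)·841/144 + 2541/950·625/121 = 1/3 ✓
b·Ac: 2541/950·475/7623 = 1/6 ✓; 3 stages ⇒ order 3.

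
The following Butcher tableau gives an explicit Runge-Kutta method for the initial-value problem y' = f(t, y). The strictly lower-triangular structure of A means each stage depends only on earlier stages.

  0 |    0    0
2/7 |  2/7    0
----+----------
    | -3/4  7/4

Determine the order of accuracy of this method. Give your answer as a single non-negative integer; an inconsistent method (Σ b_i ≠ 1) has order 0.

2

b = (-3/4, 7/4)
c = (0, 2/7)
Σ b_i: (-3/4)·1 + 7/4·1 = 1 ✓
b·c: 7/4·2/7 = 1/2 ✓; 2 stages ⇒ order 2.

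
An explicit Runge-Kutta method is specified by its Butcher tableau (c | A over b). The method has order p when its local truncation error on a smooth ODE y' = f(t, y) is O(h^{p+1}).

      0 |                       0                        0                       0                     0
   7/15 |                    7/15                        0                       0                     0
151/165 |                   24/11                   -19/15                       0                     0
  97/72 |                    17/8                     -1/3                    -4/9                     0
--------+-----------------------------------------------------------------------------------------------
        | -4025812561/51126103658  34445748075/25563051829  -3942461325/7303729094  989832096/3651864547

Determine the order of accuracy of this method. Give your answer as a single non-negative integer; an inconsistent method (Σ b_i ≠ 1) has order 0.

b = (-4025812561/51126103658, 34445748075/25563051829, -3942461325/7303729094, 989832096/3651864547)
c = (0, 7/15, 151/165, 97/72)
Ac = (0, 0, -133/225, -167/297)
Σ b_i: (-4025812561/51126103658)·1 + 34445748075/25563051829·1 + (-3942461325/7303729094)·1 + 989832096/3651864547·1 = 1 ✓
b·c: 34445748075/25563051829·7/15 + (-3942461325/7303729094)·151/165 + 989832096/3651864547·97/72 = 1/2 ✓
b·c²: 34445748075/25563051829·49/225 + (-3942461325/7303729094)·22801/27225 + 989832096/3651864547·9409/5184 = 1/3 ✓
b·Ac: (-3942461325/7303729094)·(-133/225) + 989832096/3651864547·(-167/297) = 1/6 ✓
b·c³: 34445748075/25563051829·343/3375 + (-3942461325/7303729094)·3442951/4492125 + 989832096/3651864547·912673/373248 = 33492671822393/86768301636720 ≠ 1/4 ⇒ order 3.
b·(c∘Ac): (-3942461325/7303729094)·(-20083/37125) + 989832096/3651864547·(-16199/21384) = 9495689821/109555936410 ≠ 1/8
b·Ac²: (-3942461325/7303729094)·(-931/3375) + 989832096/3651864547·(-108991/245025) = 512199459427/18076729507650 ≠ 1/12
b·A²c: 989832096/3651864547·532/2025 = 19503358336/273889841025 ≠ 1/24

3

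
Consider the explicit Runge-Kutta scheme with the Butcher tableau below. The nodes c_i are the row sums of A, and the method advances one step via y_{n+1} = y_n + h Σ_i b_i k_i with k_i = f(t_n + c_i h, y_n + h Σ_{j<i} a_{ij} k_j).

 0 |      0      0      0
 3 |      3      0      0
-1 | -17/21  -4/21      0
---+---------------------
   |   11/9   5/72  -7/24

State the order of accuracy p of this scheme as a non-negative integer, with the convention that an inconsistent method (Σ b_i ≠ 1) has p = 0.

3

b = (11/9, 5/72, -7/24)
c = (0, 3, -1)
Ac = (0, 0, -4/7)
Σ b_i: 11/9·1 + 5/72·1 + (-7/24)·1 = 1 ✓
b·c: 5/72·3 + (-7/24)·(-1) = 1/2 ✓
b·c²: 5/72·9 + (-7/24)·1 = 1/3 ✓
b·Ac: (-7/24)·(-4/7) = 1/6 ✓; 3 stages ⇒ order 3.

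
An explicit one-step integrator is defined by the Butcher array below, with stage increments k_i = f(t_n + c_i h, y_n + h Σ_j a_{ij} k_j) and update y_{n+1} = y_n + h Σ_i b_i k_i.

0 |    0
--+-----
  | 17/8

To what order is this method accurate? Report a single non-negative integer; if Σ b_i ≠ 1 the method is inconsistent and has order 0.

0

b = (17/8)
c = (0)
Σ b_i: 17/8·1 = 17/8 ≠ 1 ⇒ order 0.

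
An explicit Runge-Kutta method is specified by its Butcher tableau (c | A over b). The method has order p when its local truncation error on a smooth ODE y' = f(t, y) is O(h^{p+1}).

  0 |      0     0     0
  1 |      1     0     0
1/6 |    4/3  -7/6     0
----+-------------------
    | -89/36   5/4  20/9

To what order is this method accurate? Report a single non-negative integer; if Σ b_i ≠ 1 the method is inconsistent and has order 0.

1

b = (-89/36, 5/4, 20/9)
c = (0, 1, 1/6)
Ac = (0, 0, -7/6)
Σ b_i: (-89/36)·1 + 5/4·1 + 20/9·1 = 1 ✓
b·c: 5/4·1 + 20/9·1/6 = 175/108 ≠ 1/2 ⇒ order 1.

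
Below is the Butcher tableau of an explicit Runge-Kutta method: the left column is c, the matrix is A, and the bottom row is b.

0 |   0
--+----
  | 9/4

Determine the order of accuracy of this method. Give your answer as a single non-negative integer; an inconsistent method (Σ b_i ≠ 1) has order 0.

b = (9/4)
c = (0)
Σ b_i: 9/4·1 = 9/4 ≠ 1 ⇒ order 0.

0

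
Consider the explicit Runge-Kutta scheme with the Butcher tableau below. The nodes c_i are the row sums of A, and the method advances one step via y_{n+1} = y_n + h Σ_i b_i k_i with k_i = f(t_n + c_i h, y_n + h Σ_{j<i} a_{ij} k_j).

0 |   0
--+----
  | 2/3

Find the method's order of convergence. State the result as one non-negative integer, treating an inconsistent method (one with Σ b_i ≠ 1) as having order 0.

b = (2/3)
c = (0)
Σ b_i: 2/3·1 = 2/3 ≠ 1 ⇒ order 0.

0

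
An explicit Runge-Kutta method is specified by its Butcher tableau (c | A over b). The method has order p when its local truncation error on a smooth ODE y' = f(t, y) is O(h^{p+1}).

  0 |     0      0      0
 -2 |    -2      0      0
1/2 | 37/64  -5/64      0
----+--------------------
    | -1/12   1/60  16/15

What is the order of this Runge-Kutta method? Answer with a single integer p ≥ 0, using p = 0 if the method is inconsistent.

b = (-1/12, 1/60, 16/15)
c = (0, -2, 1/2)
Ac = (0, 0, 5/32)
Σ b_i: (-1/12)·1 + 1/60·1 + 16/15·1 = 1 ✓
b·c: 1/60·(-2) + 16/15·1/2 = 1/2 ✓
b·c²: 1/60·4 + 16/15·1/4 = 1/3 ✓
b·Ac: 16/15·5/32 = 1/6 ✓; 3 stages ⇒ order 3.

3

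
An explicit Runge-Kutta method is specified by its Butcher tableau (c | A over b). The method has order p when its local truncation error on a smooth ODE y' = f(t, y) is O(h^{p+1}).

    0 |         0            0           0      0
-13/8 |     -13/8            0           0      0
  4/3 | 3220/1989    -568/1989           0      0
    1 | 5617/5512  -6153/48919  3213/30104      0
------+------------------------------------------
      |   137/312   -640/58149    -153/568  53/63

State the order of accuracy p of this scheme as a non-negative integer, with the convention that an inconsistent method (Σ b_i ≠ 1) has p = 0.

b = (137/312, -640/58149, -153/568, 53/63)
c = (0, -13/8, 4/3, 1)
Ac = (0, 0, 71/153, 147/424)
Σ b_i: 137/312·1 + (-640/58149)·1 + (-153/568)·1 + 53/63·1 = 1 ✓
b·c: (-640/58149)·(-13/8) + (-153/568)·4/3 + 53/63·1 = 1/2 ✓
b·c²: (-640/58149)·169/64 + (-153/568)·16/9 + 53/63·1 = 1/3 ✓
b·Ac: (-153/568)·71/153 + 53/63·147/424 = 1/6 ✓
b·c³: (-640/58149)·(-2197/512) + (-153/568)·64/27 + 53/63·1 = 1/4 ✓
b·(c∘Ac): (-153/568)·284/459 + 53/63·147/424 = 1/8 ✓
b·Ac²: (-153/568)·(-923/1224) + 53/63·(-483/3392) = 1/12 ✓
b·A²c: 53/63·21/424 = 1/24 ✓; 4 stages ⇒ order 4.

4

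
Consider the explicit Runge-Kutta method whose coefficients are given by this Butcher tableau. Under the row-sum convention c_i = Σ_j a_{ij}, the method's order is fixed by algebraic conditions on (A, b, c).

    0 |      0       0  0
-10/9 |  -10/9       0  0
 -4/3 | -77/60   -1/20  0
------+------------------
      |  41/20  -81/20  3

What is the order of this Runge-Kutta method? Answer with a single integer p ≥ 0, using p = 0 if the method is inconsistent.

3

b = (41/20, -81/20, 3)
c = (0, -10/9, -4/3)
Ac = (0, 0, 1/18)
Σ b_i: 41/20·1 + (-81/20)·1 + 3·1 = 1 ✓
b·c: (-81/20)·(-10/9) + 3·(-4/3) = 1/2 ✓
b·c²: (-81/20)·100/81 + 3·16/9 = 1/3 ✓
b·Ac: 3·1/18 = 1/6 ✓; 3 stages ⇒ order 3.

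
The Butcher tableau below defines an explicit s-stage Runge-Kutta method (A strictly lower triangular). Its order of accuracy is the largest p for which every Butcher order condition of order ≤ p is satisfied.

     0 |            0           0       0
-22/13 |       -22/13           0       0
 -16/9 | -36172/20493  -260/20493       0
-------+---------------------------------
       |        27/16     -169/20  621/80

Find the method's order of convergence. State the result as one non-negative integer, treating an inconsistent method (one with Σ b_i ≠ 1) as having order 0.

3

b = (27/16, -169/20, 621/80)
c = (0, -22/13, -16/9)
Ac = (0, 0, 40/1863)
Σ b_i: 27/16·1 + (-169/20)·1 + 621/80·1 = 1 ✓
b·c: (-169/20)·(-22/13) + 621/80·(-16/9) = 1/2 ✓
b·c²: (-169/20)·484/169 + 621/80·256/81 = 1/3 ✓
b·Ac: 621/80·40/1863 = 1/6 ✓; 3 stages ⇒ order 3.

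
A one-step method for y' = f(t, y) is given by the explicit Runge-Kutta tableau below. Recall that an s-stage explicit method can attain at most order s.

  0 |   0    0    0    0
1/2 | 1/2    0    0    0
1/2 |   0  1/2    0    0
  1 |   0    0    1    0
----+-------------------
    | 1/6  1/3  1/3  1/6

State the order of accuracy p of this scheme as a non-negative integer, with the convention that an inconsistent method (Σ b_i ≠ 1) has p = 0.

4

b = (1/6, 1/3, 1/3, 1/6)
c = (0, 1/2, 1/2, 1)
Ac = (0, 0, 1/4, 1/2)
Σ b_i: 1/6·1 + 1/3·1 + 1/3·1 + 1/6·1 = 1 ✓
b·c: 1/3·1/2 + 1/3·1/2 + 1/6·1 = 1/2 ✓
b·c²: 1/3·1/4 + 1/3·1/4 + 1/6·1 = 1/3 ✓
b·Ac: 1/3·1/4 + 1/6·1/2 = 1/6 ✓
b·c³: 1/3·1/8 + 1/3·1/8 + 1/6·1 = 1/4 ✓
b·(c∘Ac): 1/3·1/8 + 1/6·1/2 = 1/8 ✓
b·Ac²: 1/3·1/8 + 1/6·1/4 = 1/12 ✓
b·A²c: 1/6·1/4 = 1/24 ✓; 4 stages ⇒ order 4.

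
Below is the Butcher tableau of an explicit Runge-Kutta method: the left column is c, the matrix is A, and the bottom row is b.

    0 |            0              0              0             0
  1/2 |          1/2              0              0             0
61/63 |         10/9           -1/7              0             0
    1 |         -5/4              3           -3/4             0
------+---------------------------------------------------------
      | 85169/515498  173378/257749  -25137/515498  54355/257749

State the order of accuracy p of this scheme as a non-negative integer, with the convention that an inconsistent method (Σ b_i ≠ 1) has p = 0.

3

b = (85169/515498, 173378/257749, -25137/515498, 54355/257749)
c = (0, 1/2, 61/63, 1)
Ac = (0, 0, -1/14, 65/84)
Σ b_i: 85169/515498·1 + 173378/257749·1 + (-25137/515498)·1 + 54355/257749·1 = 1 ✓
b·c: 173378/257749·1/2 + (-25137/515498)·61/63 + 54355/257749·1 = 1/2 ✓
b·c²: 173378/257749·1/4 + (-25137/515498)·3721/3969 + 54355/257749·1 = 1/3 ✓
b·Ac: (-25137/515498)·(-1/14) + 54355/257749·65/84 = 1/6 ✓
b·c³: 173378/257749·1/8 + (-25137/515498)·226981/250047 + 54355/257749·1 = 48851323/194858244 ≠ 1/4 ⇒ order 3.
b·(c∘Ac): (-25137/515498)·(-61/882) + 54355/257749·65/84 = 128789/773247 ≠ 1/8
b·Ac²: (-25137/515498)·(-1/28) + 54355/257749·62/1323 = 4530139/389716488 ≠ 1/12
b·A²c: 54355/257749·3/56 = 23295/2061992 ≠ 1/24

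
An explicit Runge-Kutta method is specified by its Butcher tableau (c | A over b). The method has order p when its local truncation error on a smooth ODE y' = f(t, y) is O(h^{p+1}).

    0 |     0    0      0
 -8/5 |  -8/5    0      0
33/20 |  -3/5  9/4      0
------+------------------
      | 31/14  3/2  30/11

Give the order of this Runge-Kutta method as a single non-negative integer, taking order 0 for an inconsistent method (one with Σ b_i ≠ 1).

b = (31/14, 3/2, 30/11)
c = (0, -8/5, 33/20)
Ac = (0, 0, -18/5)
Σ b_i: 31/14·1 + 3/2·1 + 30/11·1 = 496/77 ≠ 1 ⇒ order 0.

0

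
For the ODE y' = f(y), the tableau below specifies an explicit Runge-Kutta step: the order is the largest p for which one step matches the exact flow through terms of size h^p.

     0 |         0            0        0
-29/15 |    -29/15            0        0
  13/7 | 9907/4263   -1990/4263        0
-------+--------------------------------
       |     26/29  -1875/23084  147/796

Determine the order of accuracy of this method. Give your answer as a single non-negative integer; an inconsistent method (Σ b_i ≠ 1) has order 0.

b = (26/29, -1875/23084, 147/796)
c = (0, -29/15, 13/7)
Ac = (0, 0, 398/441)
Σ b_i: 26/29·1 + (-1875/23084)·1 + 147/796·1 = 1 ✓
b·c: (-1875/23084)·(-29/15) + 147/796·13/7 = 1/2 ✓
b·c²: (-1875/23084)·841/225 + 147/796·169/49 = 1/3 ✓
b·Ac: 147/796·398/441 = 1/6 ✓; 3 stages ⇒ order 3.

3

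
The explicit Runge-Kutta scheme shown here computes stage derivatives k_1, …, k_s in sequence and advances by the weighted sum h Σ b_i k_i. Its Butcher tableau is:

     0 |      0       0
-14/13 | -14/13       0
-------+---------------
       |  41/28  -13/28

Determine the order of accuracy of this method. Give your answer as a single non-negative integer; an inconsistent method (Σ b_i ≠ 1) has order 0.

2

b = (41/28, -13/28)
c = (0, -14/13)
Σ b_i: 41/28·1 + (-13/28)·1 = 1 ✓
b·c: (-13/28)·(-14/13) = 1/2 ✓; 2 stages ⇒ order 2.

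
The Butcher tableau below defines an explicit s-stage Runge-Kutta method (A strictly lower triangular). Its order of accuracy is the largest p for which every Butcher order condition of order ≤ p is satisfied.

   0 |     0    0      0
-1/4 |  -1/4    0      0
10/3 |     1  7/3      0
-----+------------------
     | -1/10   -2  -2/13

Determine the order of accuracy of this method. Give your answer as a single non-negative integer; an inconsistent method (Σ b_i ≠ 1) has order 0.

b = (-1/10, -2, -2/13)
c = (0, -1/4, 10/3)
Ac = (0, 0, -7/12)
Σ b_i: (-1/10)·1 + (-2)·1 + (-2/13)·1 = -293/130 ≠ 1 ⇒ order 0.

0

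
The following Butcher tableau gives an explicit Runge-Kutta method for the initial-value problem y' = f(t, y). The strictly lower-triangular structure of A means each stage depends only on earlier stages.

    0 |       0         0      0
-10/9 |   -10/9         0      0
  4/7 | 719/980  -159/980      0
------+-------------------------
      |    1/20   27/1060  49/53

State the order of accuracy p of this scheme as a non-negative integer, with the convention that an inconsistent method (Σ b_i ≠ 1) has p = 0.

3

b = (1/20, 27/1060, 49/53)
c = (0, -10/9, 4/7)
Ac = (0, 0, 53/294)
Σ b_i: 1/20·1 + 27/1060·1 + 49/53·1 = 1 ✓
b·c: 27/1060·(-10/9) + 49/53·4/7 = 1/2 ✓
b·c²: 27/1060·100/81 + 49/53·16/49 = 1/3 ✓
b·Ac: 49/53·53/294 = 1/6 ✓; 3 stages ⇒ order 3.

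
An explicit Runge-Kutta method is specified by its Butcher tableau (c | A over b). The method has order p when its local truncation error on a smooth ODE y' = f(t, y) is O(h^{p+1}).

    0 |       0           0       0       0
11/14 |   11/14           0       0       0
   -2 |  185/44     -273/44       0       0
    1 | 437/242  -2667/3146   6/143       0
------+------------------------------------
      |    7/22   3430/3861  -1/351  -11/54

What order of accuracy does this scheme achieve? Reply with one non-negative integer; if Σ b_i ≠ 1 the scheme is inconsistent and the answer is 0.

b = (7/22, 3430/3861, -1/351, -11/54)
c = (0, 11/14, -2, 1)
Ac = (0, 0, -39/8, -3/4)
Σ b_i: 7/22·1 + 3430/3861·1 + (-1/351)·1 + (-11/54)·1 = 1 ✓
b·c: 3430/3861·11/14 + (-1/351)·(-2) + (-11/54)·1 = 1/2 ✓
b·c²: 3430/3861·121/196 + (-1/351)·4 + (-11/54)·1 = 1/3 ✓
b·Ac: (-1/351)·(-39/8) + (-11/54)·(-3/4) = 1/6 ✓
b·c³: 3430/3861·1331/2744 + (-1/351)·(-8) + (-11/54)·1 = 1/4 ✓
b·(c∘Ac): (-1/351)·39/4 + (-11/54)·(-3/4) = 1/8 ✓
b·Ac²: (-1/351)·(-429/112) + (-11/54)·(-219/616) = 1/12 ✓
b·A²c: (-11/54)·(-9/44) = 1/24 ✓; 4 stages ⇒ order 4.

4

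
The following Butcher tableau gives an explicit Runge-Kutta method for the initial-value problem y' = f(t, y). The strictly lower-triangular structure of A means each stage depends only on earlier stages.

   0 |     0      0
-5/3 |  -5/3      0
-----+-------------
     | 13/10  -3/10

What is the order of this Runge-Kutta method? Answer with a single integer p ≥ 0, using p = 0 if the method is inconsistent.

b = (13/10, -3/10)
c = (0, -5/3)
Σ b_i: 13/10·1 + (-3/10)·1 = 1 ✓
b·c: (-3/10)·(-5/3) = 1/2 ✓; 2 stages ⇒ order 2.

2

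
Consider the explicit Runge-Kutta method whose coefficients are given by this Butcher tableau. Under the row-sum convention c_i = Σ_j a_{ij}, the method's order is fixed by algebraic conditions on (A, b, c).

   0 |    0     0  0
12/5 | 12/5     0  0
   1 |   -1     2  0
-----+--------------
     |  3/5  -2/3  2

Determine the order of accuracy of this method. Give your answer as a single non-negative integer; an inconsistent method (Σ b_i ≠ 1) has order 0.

0

b = (3/5, -2/3, 2)
c = (0, 12/5, 1)
Ac = (0, 0, 24/5)
Σ b_i: 3/5·1 + (-2/3)·1 + 2·1 = 29/15 ≠ 1 ⇒ order 0.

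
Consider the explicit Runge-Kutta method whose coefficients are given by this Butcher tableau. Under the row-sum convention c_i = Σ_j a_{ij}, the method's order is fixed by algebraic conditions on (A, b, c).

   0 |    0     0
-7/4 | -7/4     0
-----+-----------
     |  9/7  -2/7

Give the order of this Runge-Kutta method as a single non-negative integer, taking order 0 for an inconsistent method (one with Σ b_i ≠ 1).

2

b = (9/7, -2/7)
c = (0, -7/4)
Σ b_i: 9/7·1 + (-2/7)·1 = 1 ✓
b·c: (-2/7)·(-7/4) = 1/2 ✓; 2 stages ⇒ order 2.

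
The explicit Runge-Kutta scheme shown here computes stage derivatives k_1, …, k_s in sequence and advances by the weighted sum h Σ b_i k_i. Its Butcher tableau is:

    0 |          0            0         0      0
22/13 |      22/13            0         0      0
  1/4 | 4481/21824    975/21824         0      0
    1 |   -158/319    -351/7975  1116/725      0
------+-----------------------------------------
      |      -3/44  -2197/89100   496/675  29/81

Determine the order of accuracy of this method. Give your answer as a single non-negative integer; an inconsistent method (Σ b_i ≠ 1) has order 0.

4

b = (-3/44, -2197/89100, 496/675, 29/81)
c = (0, 22/13, 1/4, 1)
Ac = (0, 0, 75/992, 9/29)
Σ b_i: (-3/44)·1 + (-2197/89100)·1 + 496/675·1 + 29/81·1 = 1 ✓
b·c: (-2197/89100)·22/13 + 496/675·1/4 + 29/81·1 = 1/2 ✓
b·c²: (-2197/89100)·484/169 + 496/675·1/16 + 29/81·1 = 1/3 ✓
b·Ac: 496/675·75/992 + 29/81·9/29 = 1/6 ✓
b·c³: (-2197/89100)·10648/2197 + 496/675·1/64 + 29/81·1 = 1/4 ✓
b·(c∘Ac): 496/675·75/3968 + 29/81·9/29 = 1/8 ✓
b·Ac²: 496/675·825/6448 + 29/81·(-45/1508) = 1/12 ✓
b·A²c: 29/81·27/232 = 1/24 ✓; 4 stages ⇒ order 4.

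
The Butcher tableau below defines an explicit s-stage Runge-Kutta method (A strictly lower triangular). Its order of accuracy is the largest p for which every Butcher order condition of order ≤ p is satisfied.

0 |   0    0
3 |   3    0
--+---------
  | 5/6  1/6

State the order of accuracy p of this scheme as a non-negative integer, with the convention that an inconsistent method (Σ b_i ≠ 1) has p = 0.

2

b = (5/6, 1/6)
c = (0, 3)
Σ b_i: 5/6·1 + 1/6·1 = 1 ✓
b·c: 1/6·3 = 1/2 ✓; 2 stages ⇒ order 2.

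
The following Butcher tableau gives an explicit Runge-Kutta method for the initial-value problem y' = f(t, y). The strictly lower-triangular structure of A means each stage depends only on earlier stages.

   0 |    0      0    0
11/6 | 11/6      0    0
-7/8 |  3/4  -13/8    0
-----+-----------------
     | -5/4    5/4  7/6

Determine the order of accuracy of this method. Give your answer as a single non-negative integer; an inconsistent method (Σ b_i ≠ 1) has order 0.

0

b = (-5/4, 5/4, 7/6)
c = (0, 11/6, -7/8)
Ac = (0, 0, -143/48)
Σ b_i: (-5/4)·1 + 5/4·1 + 7/6·1 = 7/6 ≠ 1 ⇒ order 0.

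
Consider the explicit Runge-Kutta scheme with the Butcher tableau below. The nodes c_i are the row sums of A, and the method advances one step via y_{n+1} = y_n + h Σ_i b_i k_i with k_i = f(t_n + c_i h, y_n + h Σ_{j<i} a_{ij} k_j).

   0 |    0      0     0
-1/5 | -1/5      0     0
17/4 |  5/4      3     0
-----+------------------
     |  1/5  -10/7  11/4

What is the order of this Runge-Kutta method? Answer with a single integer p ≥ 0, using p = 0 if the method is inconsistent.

0

b = (1/5, -10/7, 11/4)
c = (0, -1/5, 17/4)
Ac = (0, 0, -3/5)
Σ b_i: 1/5·1 + (-10/7)·1 + 11/4·1 = 213/140 ≠ 1 ⇒ order 0.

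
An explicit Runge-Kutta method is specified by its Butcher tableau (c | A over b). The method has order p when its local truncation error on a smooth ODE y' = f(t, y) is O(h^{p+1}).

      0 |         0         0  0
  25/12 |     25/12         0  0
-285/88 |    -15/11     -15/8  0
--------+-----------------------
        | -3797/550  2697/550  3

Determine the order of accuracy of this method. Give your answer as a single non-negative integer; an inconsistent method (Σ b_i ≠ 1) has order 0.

2

b = (-3797/550, 2697/550, 3)
c = (0, 25/12, -285/88)
Ac = (0, 0, -125/32)
Σ b_i: (-3797/550)·1 + 2697/550·1 + 3·1 = 1 ✓
b·c: 2697/550·25/12 + 3·(-285/88) = 1/2 ✓
b·c²: 2697/550·625/144 + 3·81225/7744 = 1225475/23232 ≠ 1/3 ⇒ order 2.
b·Ac: 3·(-125/32) = -375/32 ≠ 1/6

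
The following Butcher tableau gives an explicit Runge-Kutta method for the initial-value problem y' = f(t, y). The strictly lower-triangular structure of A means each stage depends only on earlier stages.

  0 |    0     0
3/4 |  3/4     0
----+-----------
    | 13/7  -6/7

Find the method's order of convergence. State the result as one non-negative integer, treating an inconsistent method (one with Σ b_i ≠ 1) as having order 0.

1

b = (13/7, -6/7)
c = (0, 3/4)
Σ b_i: 13/7·1 + (-6/7)·1 = 1 ✓
b·c: (-6/7)·3/4 = -9/14 ≠ 1/2 ⇒ order 1.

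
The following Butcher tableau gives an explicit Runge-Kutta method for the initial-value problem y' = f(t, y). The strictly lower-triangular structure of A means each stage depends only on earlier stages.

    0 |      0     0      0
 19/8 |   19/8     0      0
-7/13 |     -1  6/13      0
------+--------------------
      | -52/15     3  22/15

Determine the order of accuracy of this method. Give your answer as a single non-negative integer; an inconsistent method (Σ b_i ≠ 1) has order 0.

1

b = (-52/15, 3, 22/15)
c = (0, 19/8, -7/13)
Ac = (0, 0, 57/52)
Σ b_i: (-52/15)·1 + 3·1 + 22/15·1 = 1 ✓
b·c: 3·19/8 + 22/15·(-7/13) = 9883/1560 ≠ 1/2 ⇒ order 1.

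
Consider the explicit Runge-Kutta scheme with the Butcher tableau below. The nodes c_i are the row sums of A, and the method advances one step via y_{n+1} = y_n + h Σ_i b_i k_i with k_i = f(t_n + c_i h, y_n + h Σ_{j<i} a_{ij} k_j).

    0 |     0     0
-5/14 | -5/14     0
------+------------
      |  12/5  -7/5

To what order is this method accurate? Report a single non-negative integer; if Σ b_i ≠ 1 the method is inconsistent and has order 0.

2

b = (12/5, -7/5)
c = (0, -5/14)
Σ b_i: 12/5·1 + (-7/5)·1 = 1 ✓
b·c: (-7/5)·(-5/14) = 1/2 ✓; 2 stages ⇒ order 2.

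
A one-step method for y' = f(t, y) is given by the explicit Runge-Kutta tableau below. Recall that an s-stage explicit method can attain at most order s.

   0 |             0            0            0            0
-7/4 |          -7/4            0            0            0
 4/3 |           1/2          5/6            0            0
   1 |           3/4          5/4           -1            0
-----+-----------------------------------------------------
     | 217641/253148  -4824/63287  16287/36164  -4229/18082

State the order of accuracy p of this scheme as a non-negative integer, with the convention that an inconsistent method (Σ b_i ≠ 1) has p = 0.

b = (217641/253148, -4824/63287, 16287/36164, -4229/18082)
c = (0, -7/4, 4/3, 1)
Ac = (0, 0, -35/24, -169/48)
Σ b_i: 217641/253148·1 + (-4824/63287)·1 + 16287/36164·1 + (-4229/18082)·1 = 1 ✓
b·c: (-4824/63287)·(-7/4) + 16287/36164·4/3 + (-4229/18082)·1 = 1/2 ✓
b·c²: (-4824/63287)·49/16 + 16287/36164·16/9 + (-4229/18082)·1 = 1/3 ✓
b·Ac: 16287/36164·(-35/24) + (-4229/18082)·(-169/48) = 1/6 ✓
b·c³: (-4824/63287)·(-343/64) + 16287/36164·64/27 + (-4229/18082)·1 = 808591/650952 ≠ 1/4 ⇒ order 3.
b·(c∘Ac): 16287/36164·(-35/18) + (-4229/18082)·(-169/48) = -45359/867936 ≠ 1/8
b·Ac²: 16287/36164·245/96 + (-4229/18082)·1181/576 = 436031/650952 ≠ 1/12
b·A²c: (-4229/18082)·35/24 = -148015/433968 ≠ 1/24

3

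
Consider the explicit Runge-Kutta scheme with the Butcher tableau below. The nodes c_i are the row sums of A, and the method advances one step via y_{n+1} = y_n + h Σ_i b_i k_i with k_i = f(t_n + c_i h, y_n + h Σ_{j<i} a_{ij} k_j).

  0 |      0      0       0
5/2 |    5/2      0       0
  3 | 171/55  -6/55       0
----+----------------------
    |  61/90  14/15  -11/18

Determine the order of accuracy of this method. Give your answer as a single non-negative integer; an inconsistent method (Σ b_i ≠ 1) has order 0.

b = (61/90, 14/15, -11/18)
c = (0, 5/2, 3)
Ac = (0, 0, -3/11)
Σ b_i: 61/90·1 + 14/15·1 + (-11/18)·1 = 1 ✓
b·c: 14/15·5/2 + (-11/18)·3 = 1/2 ✓
b·c²: 14/15·25/4 + (-11/18)·9 = 1/3 ✓
b·Ac: (-11/18)·(-3/11) = 1/6 ✓; 3 stages ⇒ order 3.

3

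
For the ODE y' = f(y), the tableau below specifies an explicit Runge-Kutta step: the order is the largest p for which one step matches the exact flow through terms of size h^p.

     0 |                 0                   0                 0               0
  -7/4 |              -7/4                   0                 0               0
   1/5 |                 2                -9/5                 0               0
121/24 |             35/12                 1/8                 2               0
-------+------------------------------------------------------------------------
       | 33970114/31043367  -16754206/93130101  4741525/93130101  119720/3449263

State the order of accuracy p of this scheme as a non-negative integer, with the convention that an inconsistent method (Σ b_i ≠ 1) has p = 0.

3

b = (33970114/31043367, -16754206/93130101, 4741525/93130101, 119720/3449263)
c = (0, -7/4, 1/5, 121/24)
Ac = (0, 0, 63/20, 29/160)
Σ b_i: 33970114/31043367·1 + (-16754206/93130101)·1 + 4741525/93130101·1 + 119720/3449263·1 = 1 ✓
b·c: (-16754206/93130101)·(-7/4) + 4741525/93130101·1/5 + 119720/3449263·121/24 = 1/2 ✓
b·c²: (-16754206/93130101)·49/16 + 4741525/93130101·1/25 + 119720/3449263·14641/576 = 1/3 ✓
b·Ac: 4741525/93130101·63/20 + 119720/3449263·29/160 = 1/6 ✓
b·c³: (-16754206/93130101)·(-343/64) + 4741525/93130101·1/125 + 119720/3449263·1771561/13824 = 161302653419/29801632320 ≠ 1/4 ⇒ order 3.
b·(c∘Ac): 4741525/93130101·63/100 + 119720/3449263·3509/3840 = 7041151/110376416 ≠ 1/8
b·Ac²: 4741525/93130101·(-441/80) + 119720/3449263·1481/3200 = -109518413/413911560 ≠ 1/12
b·A²c: 119720/3449263·63/10 = 754236/3449263 ≠ 1/24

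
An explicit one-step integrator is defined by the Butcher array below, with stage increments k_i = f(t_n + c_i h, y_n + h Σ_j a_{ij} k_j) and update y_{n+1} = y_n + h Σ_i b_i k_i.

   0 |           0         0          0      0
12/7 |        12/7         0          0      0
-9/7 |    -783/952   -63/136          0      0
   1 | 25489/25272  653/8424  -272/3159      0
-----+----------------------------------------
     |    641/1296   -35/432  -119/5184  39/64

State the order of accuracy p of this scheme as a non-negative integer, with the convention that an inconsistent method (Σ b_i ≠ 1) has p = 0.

4

b = (641/1296, -35/432, -119/5184, 39/64)
c = (0, 12/7, -9/7, 1)
Ac = (0, 0, -27/34, 19/78)
Σ b_i: 641/1296·1 + (-35/432)·1 + (-119/5184)·1 + 39/64·1 = 1 ✓
b·c: (-35/432)·12/7 + (-119/5184)·(-9/7) + 39/64·1 = 1/2 ✓
b·c²: (-35/432)·144/49 + (-119/5184)·81/49 + 39/64·1 = 1/3 ✓
b·Ac: (-119/5184)·(-27/34) + 39/64·19/78 = 1/6 ✓
b·c³: (-35/432)·1728/343 + (-119/5184)·(-729/343) + 39/64·1 = 1/4 ✓
b·(c∘Ac): (-119/5184)·243/238 + 39/64·19/78 = 1/8 ✓
b·Ac²: (-119/5184)·(-162/119) + 39/64·10/117 = 1/12 ✓
b·A²c: 39/64·8/117 = 1/24 ✓; 4 stages ⇒ order 4.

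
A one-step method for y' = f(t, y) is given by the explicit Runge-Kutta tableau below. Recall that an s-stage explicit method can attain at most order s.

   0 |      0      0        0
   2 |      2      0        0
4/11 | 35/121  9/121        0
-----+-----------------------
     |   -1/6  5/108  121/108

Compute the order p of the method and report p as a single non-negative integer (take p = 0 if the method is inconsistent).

b = (-1/6, 5/108, 121/108)
c = (0, 2, 4/11)
Ac = (0, 0, 18/121)
Σ b_i: (-1/6)·1 + 5/108·1 + 121/108·1 = 1 ✓
b·c: 5/108·2 + 121/108·4/11 = 1/2 ✓
b·c²: 5/108·4 + 121/108·16/121 = 1/3 ✓
b·Ac: 121/108·18/121 = 1/6 ✓; 3 stages ⇒ order 3.

3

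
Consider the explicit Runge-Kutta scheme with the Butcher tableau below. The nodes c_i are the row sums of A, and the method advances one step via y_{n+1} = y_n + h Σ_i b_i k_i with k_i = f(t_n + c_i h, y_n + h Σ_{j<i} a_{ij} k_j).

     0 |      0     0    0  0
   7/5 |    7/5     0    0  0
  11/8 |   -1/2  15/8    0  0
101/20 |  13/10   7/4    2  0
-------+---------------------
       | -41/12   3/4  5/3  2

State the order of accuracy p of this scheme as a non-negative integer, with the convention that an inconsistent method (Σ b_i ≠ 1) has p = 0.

b = (-41/12, 3/4, 5/3, 2)
c = (0, 7/5, 11/8, 101/20)
Ac = (0, 0, 21/8, 26/5)
Σ b_i: (-41/12)·1 + 3/4·1 + 5/3·1 + 2·1 = 1 ✓
b·c: 3/4·7/5 + 5/3·11/8 + 2·101/20 = 1613/120 ≠ 1/2 ⇒ order 1.

1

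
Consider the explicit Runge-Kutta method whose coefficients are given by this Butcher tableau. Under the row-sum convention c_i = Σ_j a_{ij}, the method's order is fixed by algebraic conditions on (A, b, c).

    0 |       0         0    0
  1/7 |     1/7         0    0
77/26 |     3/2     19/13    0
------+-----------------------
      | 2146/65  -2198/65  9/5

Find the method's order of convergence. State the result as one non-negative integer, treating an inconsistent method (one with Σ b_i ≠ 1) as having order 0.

b = (2146/65, -2198/65, 9/5)
c = (0, 1/7, 77/26)
Ac = (0, 0, 19/91)
Σ b_i: 2146/65·1 + (-2198/65)·1 + 9/5·1 = 1 ✓
b·c: (-2198/65)·1/7 + 9/5·77/26 = 1/2 ✓
b·c²: (-2198/65)·1/49 + 9/5·5929/676 = 357199/23660 ≠ 1/3 ⇒ order 2.
b·Ac: 9/5·19/91 = 171/455 ≠ 1/6

2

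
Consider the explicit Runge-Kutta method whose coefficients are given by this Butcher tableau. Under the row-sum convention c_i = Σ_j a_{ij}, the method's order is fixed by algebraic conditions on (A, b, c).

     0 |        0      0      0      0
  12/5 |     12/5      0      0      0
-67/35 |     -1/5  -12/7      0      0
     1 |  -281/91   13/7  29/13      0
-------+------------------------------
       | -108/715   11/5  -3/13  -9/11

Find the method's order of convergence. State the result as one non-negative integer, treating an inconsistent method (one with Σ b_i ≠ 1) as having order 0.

b = (-108/715, 11/5, -3/13, -9/11)
c = (0, 12/5, -67/35, 1)
Ac = (0, 0, -144/35, 17/91)
Σ b_i: (-108/715)·1 + 11/5·1 + (-3/13)·1 + (-9/11)·1 = 1 ✓
b·c: 11/5·12/5 + (-3/13)·(-67/35) + (-9/11)·1 = 122712/25025 ≠ 1/2 ⇒ order 1.

1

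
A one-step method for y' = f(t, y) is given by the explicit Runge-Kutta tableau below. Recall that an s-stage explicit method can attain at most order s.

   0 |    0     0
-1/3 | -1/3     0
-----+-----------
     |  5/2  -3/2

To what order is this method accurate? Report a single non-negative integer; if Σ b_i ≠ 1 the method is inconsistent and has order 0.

2

b = (5/2, -3/2)
c = (0, -1/3)
Σ b_i: 5/2·1 + (-3/2)·1 = 1 ✓
b·c: (-3/2)·(-1/3) = 1/2 ✓; 2 stages ⇒ order 2.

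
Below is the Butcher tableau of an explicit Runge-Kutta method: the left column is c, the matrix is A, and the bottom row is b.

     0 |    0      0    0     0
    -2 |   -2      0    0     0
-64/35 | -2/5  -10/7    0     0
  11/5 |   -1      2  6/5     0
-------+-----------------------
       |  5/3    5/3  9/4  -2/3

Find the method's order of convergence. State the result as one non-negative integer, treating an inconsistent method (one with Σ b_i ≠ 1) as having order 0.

0

b = (5/3, 5/3, 9/4, -2/3)
c = (0, -2, -64/35, 11/5)
Ac = (0, 0, 20/7, -1084/175)
Σ b_i: 5/3·1 + 5/3·1 + 9/4·1 + (-2/3)·1 = 59/12 ≠ 1 ⇒ order 0.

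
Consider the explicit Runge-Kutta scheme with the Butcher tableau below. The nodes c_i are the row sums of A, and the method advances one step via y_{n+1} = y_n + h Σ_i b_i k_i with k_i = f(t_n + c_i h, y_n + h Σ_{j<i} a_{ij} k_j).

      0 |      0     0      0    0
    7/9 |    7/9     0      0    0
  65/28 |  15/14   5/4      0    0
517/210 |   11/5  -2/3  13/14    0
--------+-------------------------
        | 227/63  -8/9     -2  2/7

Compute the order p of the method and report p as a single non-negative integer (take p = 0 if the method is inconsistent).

1

b = (227/63, -8/9, -2, 2/7)
c = (0, 7/9, 65/28, 517/210)
Ac = (0, 0, 35/36, 17327/10584)
Σ b_i: 227/63·1 + (-8/9)·1 + (-2)·1 + 2/7·1 = 1 ✓
b·c: (-8/9)·7/9 + (-2)·65/28 + 2/7·517/210 = -183797/39690 ≠ 1/2 ⇒ order 1.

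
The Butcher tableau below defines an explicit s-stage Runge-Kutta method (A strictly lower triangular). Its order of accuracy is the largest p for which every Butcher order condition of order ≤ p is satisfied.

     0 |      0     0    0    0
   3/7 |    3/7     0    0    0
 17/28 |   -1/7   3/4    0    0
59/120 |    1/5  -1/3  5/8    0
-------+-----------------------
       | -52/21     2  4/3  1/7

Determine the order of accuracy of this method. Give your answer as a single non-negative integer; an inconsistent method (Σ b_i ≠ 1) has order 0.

1

b = (-52/21, 2, 4/3, 1/7)
c = (0, 3/7, 17/28, 59/120)
Ac = (0, 0, 9/28, 53/224)
Σ b_i: (-52/21)·1 + 2·1 + 4/3·1 + 1/7·1 = 1 ✓
b·c: 2·3/7 + 4/3·17/28 + 1/7·59/120 = 1459/840 ≠ 1/2 ⇒ order 1.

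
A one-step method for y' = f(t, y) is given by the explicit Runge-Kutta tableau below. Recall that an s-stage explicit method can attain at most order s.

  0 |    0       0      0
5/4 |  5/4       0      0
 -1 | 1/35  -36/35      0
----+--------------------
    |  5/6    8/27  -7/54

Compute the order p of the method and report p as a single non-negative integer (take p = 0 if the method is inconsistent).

3

b = (5/6, 8/27, -7/54)
c = (0, 5/4, -1)
Ac = (0, 0, -9/7)
Σ b_i: 5/6·1 + 8/27·1 + (-7/54)·1 = 1 ✓
b·c: 8/27·5/4 + (-7/54)·(-1) = 1/2 ✓
b·c²: 8/27·25/16 + (-7/54)·1 = 1/3 ✓
b·Ac: (-7/54)·(-9/7) = 1/6 ✓; 3 stages ⇒ order 3.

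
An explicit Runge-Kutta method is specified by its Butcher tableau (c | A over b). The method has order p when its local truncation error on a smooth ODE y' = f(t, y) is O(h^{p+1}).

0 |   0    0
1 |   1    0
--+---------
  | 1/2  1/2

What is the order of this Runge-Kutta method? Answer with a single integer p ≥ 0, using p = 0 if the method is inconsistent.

2

b = (1/2, 1/2)
c = (0, 1)
Σ b_i: 1/2·1 + 1/2·1 = 1 ✓
b·c: 1/2·1 = 1/2 ✓; 2 stages ⇒ order 2.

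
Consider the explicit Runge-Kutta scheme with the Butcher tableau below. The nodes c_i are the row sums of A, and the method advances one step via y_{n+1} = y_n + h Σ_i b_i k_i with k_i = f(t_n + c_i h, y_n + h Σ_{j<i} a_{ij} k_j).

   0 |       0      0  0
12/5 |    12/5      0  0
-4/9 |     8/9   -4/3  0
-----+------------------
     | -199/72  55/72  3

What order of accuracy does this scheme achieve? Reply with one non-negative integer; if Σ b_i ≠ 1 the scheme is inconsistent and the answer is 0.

2

b = (-199/72, 55/72, 3)
c = (0, 12/5, -4/9)
Ac = (0, 0, -16/5)
Σ b_i: (-199/72)·1 + 55/72·1 + 3·1 = 1 ✓
b·c: 55/72·12/5 + 3·(-4/9) = 1/2 ✓
b·c²: 55/72·144/25 + 3·16/81 = 674/135 ≠ 1/3 ⇒ order 2.
b·Ac: 3·(-16/5) = -48/5 ≠ 1/6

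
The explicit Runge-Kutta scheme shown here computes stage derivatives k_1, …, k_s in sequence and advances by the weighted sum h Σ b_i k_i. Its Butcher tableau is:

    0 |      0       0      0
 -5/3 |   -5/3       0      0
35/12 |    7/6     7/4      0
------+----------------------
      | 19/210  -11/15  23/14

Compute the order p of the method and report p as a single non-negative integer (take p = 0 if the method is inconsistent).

1

b = (19/210, -11/15, 23/14)
c = (0, -5/3, 35/12)
Ac = (0, 0, -35/12)
Σ b_i: 19/210·1 + (-11/15)·1 + 23/14·1 = 1 ✓
b·c: (-11/15)·(-5/3) + 23/14·35/12 = 433/72 ≠ 1/2 ⇒ order 1.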